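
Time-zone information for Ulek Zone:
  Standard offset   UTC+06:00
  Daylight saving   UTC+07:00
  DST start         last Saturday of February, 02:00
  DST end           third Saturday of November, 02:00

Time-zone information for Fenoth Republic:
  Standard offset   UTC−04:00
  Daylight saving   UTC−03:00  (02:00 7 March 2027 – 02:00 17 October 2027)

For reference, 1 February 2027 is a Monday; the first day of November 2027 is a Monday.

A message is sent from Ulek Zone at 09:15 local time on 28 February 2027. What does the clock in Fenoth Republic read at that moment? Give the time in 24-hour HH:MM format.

22:15

1 February 2027 is a Monday, so Saturdays fall on 6, 13, 20, 27; the last is February 27.
1 November 2027 is a Monday, so the first Saturday is November 6 and the third is November 20.
28 February 2027 lies within the daylight-saving period (27 February – 20 November), so Ulek Zone is on daylight time, UTC+07:00.
09:15 Ulek Zone − 7h = 02:15 UTC.
At the standard offset (UTC−04:00), 02:15 UTC − 4h = 22:15 Fenoth Republic standard time (rolling into the previous day, 27 February 2027).
The standard-time date in Fenoth Republic, 27 February 2027, does not fall between 7 March and 17 October, so daylight saving is not in effect and Fenoth Republic is at UTC−04:00.
02:15 UTC − 4h = 22:15 Fenoth Republic (rolling into the previous day, 27 February 2027).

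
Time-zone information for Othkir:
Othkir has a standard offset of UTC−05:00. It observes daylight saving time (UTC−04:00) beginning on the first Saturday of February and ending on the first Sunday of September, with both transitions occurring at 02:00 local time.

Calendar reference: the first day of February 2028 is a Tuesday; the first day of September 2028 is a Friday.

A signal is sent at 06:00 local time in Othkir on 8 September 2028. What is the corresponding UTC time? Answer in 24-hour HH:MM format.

11:00

1 February 2028 is a Tuesday, so the first Saturday is February 5.
1 September 2028 is a Friday, so the first Sunday is September 3.
Daylight saving runs 5 February – 3 September; 8 September 2028 is outside that window, so Othkir is on standard time at UTC−05:00.
06:00 local + 5h = 11:00 UTC.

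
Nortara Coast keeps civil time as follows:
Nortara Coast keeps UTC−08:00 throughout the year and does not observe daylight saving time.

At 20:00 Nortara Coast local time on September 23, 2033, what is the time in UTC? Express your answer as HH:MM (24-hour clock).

Nortara Coast has no daylight saving, so its offset is UTC−08:00 year-round.
20:00 local + 8h = 04:00 UTC (rolling into the next day, 24 September 2033).

04:00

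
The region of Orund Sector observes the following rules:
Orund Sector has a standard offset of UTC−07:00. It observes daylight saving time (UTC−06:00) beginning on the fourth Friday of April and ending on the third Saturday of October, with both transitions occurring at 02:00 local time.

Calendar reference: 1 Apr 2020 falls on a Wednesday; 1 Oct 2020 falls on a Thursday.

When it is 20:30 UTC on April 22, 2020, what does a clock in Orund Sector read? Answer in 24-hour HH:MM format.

1 April 2020 is a Wednesday, so the first Friday is April 3 and the fourth is April 24.
1 October 2020 is a Thursday, so the first Saturday is October 3 and the third is October 17.
At the standard offset (UTC−07:00), 20:30 UTC − 7h = 13:30 Orund Sector standard time.
Daylight saving runs 24 April – 17 October; the standard-time date in Orund Sector, April 22, 2020, is outside that window, so Orund Sector is on standard time at UTC−07:00.
20:30 UTC − 7h = 13:30 local.

13:30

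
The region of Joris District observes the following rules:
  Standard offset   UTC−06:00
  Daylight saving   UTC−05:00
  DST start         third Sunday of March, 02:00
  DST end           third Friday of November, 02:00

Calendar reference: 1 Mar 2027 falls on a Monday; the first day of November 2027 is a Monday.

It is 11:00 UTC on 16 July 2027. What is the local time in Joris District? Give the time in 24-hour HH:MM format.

1 March 2027 is a Monday, so the first Sunday is March 7 and the third is March 21.
1 November 2027 is a Monday, so the first Friday is November 5 and the third is November 19.
At the standard offset (UTC−06:00), 11:00 UTC − 6h = 05:00 Joris District standard time.
The standard-time date in Joris District, 16 July 2027, lies within the daylight-saving period (21 March – 19 November), so Joris District is on daylight time, UTC−05:00.
11:00 UTC − 5h = 06:00 local.

06:00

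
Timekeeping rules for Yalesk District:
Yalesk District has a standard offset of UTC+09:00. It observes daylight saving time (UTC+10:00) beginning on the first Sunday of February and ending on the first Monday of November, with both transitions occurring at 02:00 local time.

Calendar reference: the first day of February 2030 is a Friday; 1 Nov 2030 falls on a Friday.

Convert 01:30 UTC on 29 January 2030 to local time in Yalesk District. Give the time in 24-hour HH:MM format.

1 February 2030 is a Friday, so the first Sunday is February 3.
1 November 2030 is a Friday, so the first Monday is November 4.
At the standard offset (UTC+09:00), 01:30 UTC + 9h = 10:30 Yalesk District standard time.
The standard-time date in Yalesk District, 29 January 2030, does not fall between 3 February and 4 November, so daylight saving is not in effect and Yalesk District is at UTC+09:00.
01:30 UTC + 9h = 10:30 local.

10:30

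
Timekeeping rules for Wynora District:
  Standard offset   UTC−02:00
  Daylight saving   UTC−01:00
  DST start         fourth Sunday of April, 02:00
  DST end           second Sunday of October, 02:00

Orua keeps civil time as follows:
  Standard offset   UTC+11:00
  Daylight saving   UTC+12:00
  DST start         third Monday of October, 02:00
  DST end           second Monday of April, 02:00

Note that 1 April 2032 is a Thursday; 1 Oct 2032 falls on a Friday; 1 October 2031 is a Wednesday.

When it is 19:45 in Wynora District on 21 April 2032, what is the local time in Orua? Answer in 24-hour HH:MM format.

08:45

1 April 2032 is a Thursday, so the first Sunday is April 4 and the fourth is April 25.
1 October 2032 is a Friday, so the first Sunday is October 3 and the second is October 10.
21 April 2032 is outside the daylight-saving period (25 April – 10 October), so Wynora District is on standard time, UTC−02:00.
19:45 Wynora District + 2h = 21:45 UTC.
1 October 2031 is a Wednesday, so the first Monday is October 6 and the third is October 20.
1 April 2032 is a Thursday, so the first Monday is April 5 and the second is April 12.
At the standard offset (UTC+11:00), 21:45 UTC + 11h = 08:45 Orua standard time (rolling into the next day, 22 April 2032).
Daylight saving runs 20 October 2031 – 12 April 2032; the standard-time date in Orua, 22 April 2032, is outside that window, so Orua is on standard time at UTC+11:00.
21:45 UTC + 11h = 08:45 Orua (rolling into the next day, 22 April 2032).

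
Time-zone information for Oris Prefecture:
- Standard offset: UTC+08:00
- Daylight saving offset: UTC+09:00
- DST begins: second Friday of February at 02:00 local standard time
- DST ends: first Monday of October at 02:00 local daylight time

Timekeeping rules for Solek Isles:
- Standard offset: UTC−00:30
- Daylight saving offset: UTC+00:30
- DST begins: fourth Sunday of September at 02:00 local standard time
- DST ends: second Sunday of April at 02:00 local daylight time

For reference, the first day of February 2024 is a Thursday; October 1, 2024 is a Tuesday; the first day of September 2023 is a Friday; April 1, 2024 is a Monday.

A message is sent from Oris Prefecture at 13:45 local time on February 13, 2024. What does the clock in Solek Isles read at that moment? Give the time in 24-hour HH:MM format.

05:15

1 February 2024 is a Thursday, so the first Friday is February 2 and the second is February 9.
1 October 2024 is a Tuesday, so the first Monday is October 7.
Daylight saving runs 9 February – 7 October; February 13, 2024 is inside that window, so Oris Prefecture is at UTC+09:00.
13:45 Oris Prefecture − 9h = 04:45 UTC.
1 September 2023 is a Friday, so the first Sunday is September 3 and the fourth is September 24.
1 April 2024 is a Monday, so the first Sunday is April 7 and the second is April 14.
At the standard offset (UTC−00:30), 04:45 UTC − 0h30m = 04:15 Solek Isles standard time.
The standard-time date in Solek Isles, February 13, 2024, falls between 24 September 2023 and 14 April 2024, so daylight saving is in effect and Solek Isles is at UTC+00:30.
04:45 UTC + 0h30m = 05:15 Solek Isles.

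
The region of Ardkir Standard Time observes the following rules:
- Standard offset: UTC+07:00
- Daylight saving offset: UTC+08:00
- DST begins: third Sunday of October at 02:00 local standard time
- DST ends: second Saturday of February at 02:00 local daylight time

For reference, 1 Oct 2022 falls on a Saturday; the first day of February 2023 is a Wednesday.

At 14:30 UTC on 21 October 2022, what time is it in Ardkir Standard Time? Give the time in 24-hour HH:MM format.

1 October 2022 is a Saturday, so the first Sunday is October 2 and the third is October 16.
1 February 2023 is a Wednesday, so the first Saturday is February 4 and the second is February 11.
At the standard offset (UTC+07:00), 14:30 UTC + 7h = 21:30 Ardkir Standard Time standard time.
Daylight saving runs 16 October 2022 – 11 February 2023; the standard-time date in Ardkir Standard Time, 21 October 2022, is inside that window, so Ardkir Standard Time is at UTC+08:00.
14:30 UTC + 8h = 22:30 local.

22:30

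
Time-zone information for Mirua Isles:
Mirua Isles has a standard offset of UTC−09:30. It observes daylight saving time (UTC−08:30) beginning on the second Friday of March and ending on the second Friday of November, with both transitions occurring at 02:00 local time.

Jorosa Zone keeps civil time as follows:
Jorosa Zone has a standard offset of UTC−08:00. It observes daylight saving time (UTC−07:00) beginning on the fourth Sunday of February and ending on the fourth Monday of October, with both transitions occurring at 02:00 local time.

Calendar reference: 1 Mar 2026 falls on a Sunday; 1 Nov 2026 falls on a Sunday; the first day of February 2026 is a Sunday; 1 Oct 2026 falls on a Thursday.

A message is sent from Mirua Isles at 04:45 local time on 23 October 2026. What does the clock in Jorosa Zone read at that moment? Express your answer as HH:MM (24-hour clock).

1 March 2026 is a Sunday, so the first Friday is March 6 and the second is March 13.
1 November 2026 is a Sunday, so the first Friday is November 6 and the second is November 13.
23 October 2026 lies within the daylight-saving period (13 March – 13 November), so Mirua Isles is on daylight time, UTC−08:30.
04:45 Mirua Isles + 8h30m = 13:15 UTC.
1 February 2026 is a Sunday, so the first Sunday is February 1 and the fourth is February 22.
1 October 2026 is a Thursday, so the first Monday is October 5 and the fourth is October 26.
At the standard offset (UTC−08:00), 13:15 UTC − 8h = 05:15 Jorosa Zone standard time.
The standard-time date in Jorosa Zone, 23 October 2026, falls between 22 February and 26 October, so daylight saving is in effect and Jorosa Zone is at UTC−07:00.
13:15 UTC − 7h = 06:15 Jorosa Zone.

06:15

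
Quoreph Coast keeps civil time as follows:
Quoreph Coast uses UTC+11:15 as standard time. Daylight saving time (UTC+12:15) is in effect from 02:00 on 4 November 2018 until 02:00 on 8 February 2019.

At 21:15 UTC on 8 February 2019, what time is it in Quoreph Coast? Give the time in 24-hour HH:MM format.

At the standard offset (UTC+11:15), 21:15 UTC + 11h15m = 08:30 Quoreph Coast standard time (rolling into the next day, 9 February 2019).
Daylight saving runs 4 November 2018 – 8 February 2019; the standard-time date in Quoreph Coast, 9 February 2019, is outside that window, so Quoreph Coast is on standard time at UTC+11:15.
21:15 UTC + 11h15m = 08:30 local (rolling into the next day, 9 February 2019).

08:30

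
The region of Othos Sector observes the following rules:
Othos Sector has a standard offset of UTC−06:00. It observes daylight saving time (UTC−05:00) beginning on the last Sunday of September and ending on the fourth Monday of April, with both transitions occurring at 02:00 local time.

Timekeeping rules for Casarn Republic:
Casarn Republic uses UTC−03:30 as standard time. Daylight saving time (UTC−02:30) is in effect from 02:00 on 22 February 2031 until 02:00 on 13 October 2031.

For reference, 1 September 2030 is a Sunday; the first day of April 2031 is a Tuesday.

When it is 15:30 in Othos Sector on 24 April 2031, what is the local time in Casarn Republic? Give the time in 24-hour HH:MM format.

18:00

1 September 2030 is a Sunday, so Sundays fall on 1, 8, 15, 22, 29; the last is September 29.
1 April 2031 is a Tuesday, so the first Monday is April 7 and the fourth is April 28.
24 April 2031 lies within the daylight-saving period (29 September 2030 – 28 April 2031), so Othos Sector is on daylight time, UTC−05:00.
15:30 Othos Sector + 5h = 20:30 UTC.
At the standard offset (UTC−03:30), 20:30 UTC − 3h30m = 17:00 Casarn Republic standard time.
The standard-time date in Casarn Republic, 24 April 2031, lies within the daylight-saving period (22 February – 13 October), so Casarn Republic is on daylight time, UTC−02:30.
20:30 UTC − 2h30m = 18:00 Casarn Republic.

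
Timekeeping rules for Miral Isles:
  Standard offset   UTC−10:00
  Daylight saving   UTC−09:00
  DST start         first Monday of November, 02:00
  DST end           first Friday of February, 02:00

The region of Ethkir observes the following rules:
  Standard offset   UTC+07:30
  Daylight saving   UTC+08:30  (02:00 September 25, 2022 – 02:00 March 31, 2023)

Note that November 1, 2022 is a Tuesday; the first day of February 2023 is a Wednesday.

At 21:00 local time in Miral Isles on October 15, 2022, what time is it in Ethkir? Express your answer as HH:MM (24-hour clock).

1 November 2022 is a Tuesday, so the first Monday is November 7.
1 February 2023 is a Wednesday, so the first Friday is February 3.
October 15, 2022 does not fall between 7 November 2022 and 3 February 2023, so daylight saving is not in effect and Miral Isles is at UTC−10:00.
21:00 Miral Isles + 10h = 07:00 UTC (rolling into the next day, 16 October 2022).
At the standard offset (UTC+07:30), 07:00 UTC + 7h30m = 14:30 Ethkir standard time.
The standard-time date in Ethkir, October 16, 2022, falls between 25 September 2022 and 31 March 2023, so daylight saving is in effect and Ethkir is at UTC+08:30.
07:00 UTC + 8h30m = 15:30 Ethkir.

15:30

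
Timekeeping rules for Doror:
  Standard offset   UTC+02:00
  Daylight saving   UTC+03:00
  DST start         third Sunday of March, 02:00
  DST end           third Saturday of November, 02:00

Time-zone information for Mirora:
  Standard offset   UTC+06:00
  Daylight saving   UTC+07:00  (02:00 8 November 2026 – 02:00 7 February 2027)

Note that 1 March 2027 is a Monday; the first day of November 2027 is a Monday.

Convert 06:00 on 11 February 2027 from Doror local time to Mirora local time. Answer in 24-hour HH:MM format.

10:00

1 March 2027 is a Monday, so the first Sunday is March 7 and the third is March 21.
1 November 2027 is a Monday, so the first Saturday is November 6 and the third is November 20.
11 February 2027 is outside the daylight-saving period (21 March – 20 November), so Doror is on standard time, UTC+02:00.
06:00 Doror − 2h = 04:00 UTC.
At the standard offset (UTC+06:00), 04:00 UTC + 6h = 10:00 Mirora standard time.
Daylight saving runs 8 November 2026 – 7 February 2027; the standard-time date in Mirora, 11 February 2027, is outside that window, so Mirora is on standard time at UTC+06:00.
04:00 UTC + 6h = 10:00 Mirora.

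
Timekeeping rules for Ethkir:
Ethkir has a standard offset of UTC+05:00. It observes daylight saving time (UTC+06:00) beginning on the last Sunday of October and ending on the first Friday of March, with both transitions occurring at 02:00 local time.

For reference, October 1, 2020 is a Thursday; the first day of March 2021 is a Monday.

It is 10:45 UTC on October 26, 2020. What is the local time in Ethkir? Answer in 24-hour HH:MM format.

1 October 2020 is a Thursday, so Sundays fall on 4, 11, 18, 25; the last is October 25.
1 March 2021 is a Monday, so the first Friday is March 5.
At the standard offset (UTC+05:00), 10:45 UTC + 5h = 15:45 Ethkir standard time.
The standard-time date in Ethkir, October 26, 2020, lies within the daylight-saving period (25 October 2020 – 5 March 2021), so Ethkir is on daylight time, UTC+06:00.
10:45 UTC + 6h = 16:45 local.

16:45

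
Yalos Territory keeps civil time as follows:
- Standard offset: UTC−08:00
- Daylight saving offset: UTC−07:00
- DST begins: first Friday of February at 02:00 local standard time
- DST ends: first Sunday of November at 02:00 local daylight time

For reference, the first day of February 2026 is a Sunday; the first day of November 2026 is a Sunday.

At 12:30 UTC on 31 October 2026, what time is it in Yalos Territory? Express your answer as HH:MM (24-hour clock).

1 February 2026 is a Sunday, so the first Friday is February 6.
1 November 2026 is a Sunday, so the first Sunday is November 1.
At the standard offset (UTC−08:00), 12:30 UTC − 8h = 04:30 Yalos Territory standard time.
The standard-time date in Yalos Territory, 31 October 2026, falls between 6 February and 1 November, so daylight saving is in effect and Yalos Territory is at UTC−07:00.
12:30 UTC − 7h = 05:30 local.

05:30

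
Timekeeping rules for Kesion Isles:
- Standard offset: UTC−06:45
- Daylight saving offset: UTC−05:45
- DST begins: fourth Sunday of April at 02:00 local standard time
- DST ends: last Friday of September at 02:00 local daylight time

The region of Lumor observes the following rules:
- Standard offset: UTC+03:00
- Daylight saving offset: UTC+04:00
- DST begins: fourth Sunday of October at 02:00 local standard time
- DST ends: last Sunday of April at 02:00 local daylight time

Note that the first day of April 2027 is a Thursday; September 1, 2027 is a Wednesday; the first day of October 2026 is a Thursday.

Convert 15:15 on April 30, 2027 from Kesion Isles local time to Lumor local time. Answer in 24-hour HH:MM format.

1 April 2027 is a Thursday, so the first Sunday is April 4 and the fourth is April 25.
1 September 2027 is a Wednesday, so Fridays fall on 3, 10, 17, 24; the last is September 24.
Daylight saving runs 25 April – 24 September; April 30, 2027 is inside that window, so Kesion Isles is at UTC−05:45.
15:15 Kesion Isles + 5h45m = 21:00 UTC.
1 October 2026 is a Thursday, so the first Sunday is October 4 and the fourth is October 25.
1 April 2027 is a Thursday, so Sundays fall on 4, 11, 18, 25; the last is April 25.
At the standard offset (UTC+03:00), 21:00 UTC + 3h = 00:00 Lumor standard time (rolling into the next day, 1 May 2027).
The standard-time date in Lumor, May 1, 2027, is outside the daylight-saving period (25 October 2026 – 25 April 2027), so Lumor is on standard time, UTC+03:00.
21:00 UTC + 3h = 00:00 Lumor (rolling into the next day, 1 May 2027).

00:00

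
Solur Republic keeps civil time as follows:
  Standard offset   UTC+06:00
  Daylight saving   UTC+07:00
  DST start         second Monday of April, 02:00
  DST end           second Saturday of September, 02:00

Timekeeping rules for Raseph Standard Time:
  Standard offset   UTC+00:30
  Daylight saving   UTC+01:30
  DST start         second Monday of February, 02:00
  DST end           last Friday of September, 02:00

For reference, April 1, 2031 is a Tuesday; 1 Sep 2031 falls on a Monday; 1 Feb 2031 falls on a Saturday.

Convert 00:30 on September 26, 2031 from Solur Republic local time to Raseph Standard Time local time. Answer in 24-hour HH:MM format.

20:00

1 April 2031 is a Tuesday, so the first Monday is April 7 and the second is April 14.
1 September 2031 is a Monday, so the first Saturday is September 6 and the second is September 13.
September 26, 2031 does not fall between 14 April and 13 September, so daylight saving is not in effect and Solur Republic is at UTC+06:00.
00:30 Solur Republic − 6h = 18:30 UTC (rolling into the previous day, 25 September 2031).
1 February 2031 is a Saturday, so the first Monday is February 3 and the second is February 10.
1 September 2031 is a Monday, so Fridays fall on 5, 12, 19, 26; the last is September 26.
At the standard offset (UTC+00:30), 18:30 UTC + 0h30m = 19:00 Raseph Standard Time standard time.
The standard-time date in Raseph Standard Time, September 25, 2031, lies within the daylight-saving period (10 February – 26 September), so Raseph Standard Time is on daylight time, UTC+01:30.
18:30 UTC + 1h30m = 20:00 Raseph Standard Time.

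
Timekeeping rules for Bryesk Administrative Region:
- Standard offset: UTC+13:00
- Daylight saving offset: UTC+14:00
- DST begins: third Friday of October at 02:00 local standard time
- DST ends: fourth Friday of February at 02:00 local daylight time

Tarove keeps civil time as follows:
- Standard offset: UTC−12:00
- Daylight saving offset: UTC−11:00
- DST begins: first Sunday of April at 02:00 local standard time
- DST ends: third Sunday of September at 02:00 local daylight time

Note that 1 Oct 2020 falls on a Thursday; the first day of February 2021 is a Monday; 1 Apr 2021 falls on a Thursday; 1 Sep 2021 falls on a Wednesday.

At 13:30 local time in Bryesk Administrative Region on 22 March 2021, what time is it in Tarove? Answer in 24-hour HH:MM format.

12:30

1 October 2020 is a Thursday, so the first Friday is October 2 and the third is October 16.
1 February 2021 is a Monday, so the first Friday is February 5 and the fourth is February 26.
Daylight saving runs 16 October 2020 – 26 February 2021; 22 March 2021 is outside that window, so Bryesk Administrative Region is on standard time at UTC+13:00.
13:30 Bryesk Administrative Region − 13h = 00:30 UTC.
1 April 2021 is a Thursday, so the first Sunday is April 4.
1 September 2021 is a Wednesday, so the first Sunday is September 5 and the third is September 19.
At the standard offset (UTC−12:00), 00:30 UTC − 12h = 12:30 Tarove standard time (rolling into the previous day, 21 March 2021).
The standard-time date in Tarove, 21 March 2021, does not fall between 4 April and 19 September, so daylight saving is not in effect and Tarove is at UTC−12:00.
00:30 UTC − 12h = 12:30 Tarove (rolling into the previous day, 21 March 2021).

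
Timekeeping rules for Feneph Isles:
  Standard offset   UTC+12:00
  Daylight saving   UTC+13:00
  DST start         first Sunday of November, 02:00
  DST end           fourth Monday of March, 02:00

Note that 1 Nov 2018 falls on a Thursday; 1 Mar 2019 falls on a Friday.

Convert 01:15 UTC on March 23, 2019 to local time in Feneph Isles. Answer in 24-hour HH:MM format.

14:15

1 November 2018 is a Thursday, so the first Sunday is November 4.
1 March 2019 is a Friday, so the first Monday is March 4 and the fourth is March 25.
At the standard offset (UTC+12:00), 01:15 UTC + 12h = 13:15 Feneph Isles standard time.
Daylight saving runs 4 November 2018 – 25 March 2019; the standard-time date in Feneph Isles, March 23, 2019, is inside that window, so Feneph Isles is at UTC+13:00.
01:15 UTC + 13h = 14:15 local.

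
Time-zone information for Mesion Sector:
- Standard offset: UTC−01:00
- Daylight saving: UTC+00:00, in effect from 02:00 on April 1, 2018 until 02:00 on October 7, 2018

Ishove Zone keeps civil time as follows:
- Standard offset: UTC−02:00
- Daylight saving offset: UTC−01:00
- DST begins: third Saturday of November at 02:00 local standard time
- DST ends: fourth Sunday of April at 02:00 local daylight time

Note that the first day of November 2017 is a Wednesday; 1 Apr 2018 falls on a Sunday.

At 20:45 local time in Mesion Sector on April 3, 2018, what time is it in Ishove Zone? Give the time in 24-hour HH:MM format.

19:45

Daylight saving runs 1 April – 7 October; April 3, 2018 is inside that window, so Mesion Sector is at UTC+00:00.
20:45 Mesion Sector − 0h = 20:45 UTC.
1 November 2017 is a Wednesday, so the first Saturday is November 4 and the third is November 18.
1 April 2018 is a Sunday, so the first Sunday is April 1 and the fourth is April 22.
At the standard offset (UTC−02:00), 20:45 UTC − 2h = 18:45 Ishove Zone standard time.
The standard-time date in Ishove Zone, April 3, 2018, falls between 18 November 2017 and 22 April 2018, so daylight saving is in effect and Ishove Zone is at UTC−01:00.
20:45 UTC − 1h = 19:45 Ishove Zone.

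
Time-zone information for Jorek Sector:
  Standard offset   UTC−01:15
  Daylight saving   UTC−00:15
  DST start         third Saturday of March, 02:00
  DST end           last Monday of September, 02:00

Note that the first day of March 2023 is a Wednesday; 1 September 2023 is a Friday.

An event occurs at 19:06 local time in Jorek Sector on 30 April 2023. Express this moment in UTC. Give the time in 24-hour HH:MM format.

19:21

1 March 2023 is a Wednesday, so the first Saturday is March 4 and the third is March 18.
1 September 2023 is a Friday, so Mondays fall on 4, 11, 18, 25; the last is September 25.
30 April 2023 falls between 18 March and 25 September, so daylight saving is in effect and Jorek Sector is at UTC−00:15.
19:06 local + 0h15m = 19:21 UTC.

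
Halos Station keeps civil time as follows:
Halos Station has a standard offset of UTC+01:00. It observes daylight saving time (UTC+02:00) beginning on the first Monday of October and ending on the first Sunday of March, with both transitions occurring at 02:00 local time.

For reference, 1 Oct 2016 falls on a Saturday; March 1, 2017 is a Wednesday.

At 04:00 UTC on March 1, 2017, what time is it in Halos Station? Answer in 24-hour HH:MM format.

06:00

1 October 2016 is a Saturday, so the first Monday is October 3.
1 March 2017 is a Wednesday, so the first Sunday is March 5.
At the standard offset (UTC+01:00), 04:00 UTC + 1h = 05:00 Halos Station standard time.
The standard-time date in Halos Station, March 1, 2017, falls between 3 October 2016 and 5 March 2017, so daylight saving is in effect and Halos Station is at UTC+02:00.
04:00 UTC + 2h = 06:00 local.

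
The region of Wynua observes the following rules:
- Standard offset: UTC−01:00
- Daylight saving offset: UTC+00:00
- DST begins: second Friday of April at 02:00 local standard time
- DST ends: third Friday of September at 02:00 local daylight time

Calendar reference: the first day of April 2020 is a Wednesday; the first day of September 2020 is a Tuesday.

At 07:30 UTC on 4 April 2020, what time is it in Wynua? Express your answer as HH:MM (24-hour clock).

1 April 2020 is a Wednesday, so the first Friday is April 3 and the second is April 10.
1 September 2020 is a Tuesday, so the first Friday is September 4 and the third is September 18.
At the standard offset (UTC−01:00), 07:30 UTC − 1h = 06:30 Wynua standard time.
The standard-time date in Wynua, 4 April 2020, is outside the daylight-saving period (10 April – 18 September), so Wynua is on standard time, UTC−01:00.
07:30 UTC − 1h = 06:30 local.

06:30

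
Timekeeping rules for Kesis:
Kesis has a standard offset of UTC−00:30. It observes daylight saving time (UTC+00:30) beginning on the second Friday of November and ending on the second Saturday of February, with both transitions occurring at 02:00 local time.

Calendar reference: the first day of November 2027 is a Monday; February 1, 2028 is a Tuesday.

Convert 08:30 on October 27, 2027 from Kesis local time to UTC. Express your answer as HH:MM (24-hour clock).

1 November 2027 is a Monday, so the first Friday is November 5 and the second is November 12.
1 February 2028 is a Tuesday, so the first Saturday is February 5 and the second is February 12.
Daylight saving runs 12 November 2027 – 12 February 2028; October 27, 2027 is outside that window, so Kesis is on standard time at UTC−00:30.
08:30 local + 0h30m = 09:00 UTC.

09:00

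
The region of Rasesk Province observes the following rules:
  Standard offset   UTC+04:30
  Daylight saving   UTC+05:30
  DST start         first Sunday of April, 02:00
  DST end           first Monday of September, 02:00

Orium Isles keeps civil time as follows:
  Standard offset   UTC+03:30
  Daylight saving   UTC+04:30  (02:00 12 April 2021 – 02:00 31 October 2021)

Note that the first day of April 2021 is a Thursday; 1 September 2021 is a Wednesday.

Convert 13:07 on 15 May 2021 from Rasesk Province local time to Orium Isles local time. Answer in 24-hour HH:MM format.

1 April 2021 is a Thursday, so the first Sunday is April 4.
1 September 2021 is a Wednesday, so the first Monday is September 6.
15 May 2021 falls between 4 April and 6 September, so daylight saving is in effect and Rasesk Province is at UTC+05:30.
13:07 Rasesk Province − 5h30m = 07:37 UTC.
At the standard offset (UTC+03:30), 07:37 UTC + 3h30m = 11:07 Orium Isles standard time.
The standard-time date in Orium Isles, 15 May 2021, falls between 12 April and 31 October, so daylight saving is in effect and Orium Isles is at UTC+04:30.
07:37 UTC + 4h30m = 12:07 Orium Isles.

12:07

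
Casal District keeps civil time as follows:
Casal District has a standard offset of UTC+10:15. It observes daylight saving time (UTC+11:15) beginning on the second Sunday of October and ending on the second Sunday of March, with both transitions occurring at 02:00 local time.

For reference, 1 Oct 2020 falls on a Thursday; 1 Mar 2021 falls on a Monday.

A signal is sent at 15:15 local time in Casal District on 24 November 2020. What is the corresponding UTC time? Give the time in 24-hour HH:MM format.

1 October 2020 is a Thursday, so the first Sunday is October 4 and the second is October 11.
1 March 2021 is a Monday, so the first Sunday is March 7 and the second is March 14.
24 November 2020 lies within the daylight-saving period (11 October 2020 – 14 March 2021), so Casal District is on daylight time, UTC+11:15.
15:15 local − 11h15m = 04:00 UTC.

04:00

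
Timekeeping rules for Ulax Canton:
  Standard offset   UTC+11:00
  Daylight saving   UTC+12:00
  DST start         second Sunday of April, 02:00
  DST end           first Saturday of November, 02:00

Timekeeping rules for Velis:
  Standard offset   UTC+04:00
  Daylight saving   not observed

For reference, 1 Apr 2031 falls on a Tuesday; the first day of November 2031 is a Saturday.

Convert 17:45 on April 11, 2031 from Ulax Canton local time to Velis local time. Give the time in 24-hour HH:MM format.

10:45

1 April 2031 is a Tuesday, so the first Sunday is April 6 and the second is April 13.
1 November 2031 is a Saturday, so the first Saturday is November 1.
April 11, 2031 does not fall between 13 April and 1 November, so daylight saving is not in effect and Ulax Canton is at UTC+11:00.
17:45 Ulax Canton − 11h = 06:45 UTC.
Velis stays on UTC+04:00 all year.
06:45 UTC + 4h = 10:45 Velis.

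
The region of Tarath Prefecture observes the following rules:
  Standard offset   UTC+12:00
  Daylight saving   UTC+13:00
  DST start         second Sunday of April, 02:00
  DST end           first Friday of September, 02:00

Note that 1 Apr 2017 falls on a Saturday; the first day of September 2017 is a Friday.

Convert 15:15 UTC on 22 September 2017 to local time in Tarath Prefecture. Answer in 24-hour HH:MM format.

03:15

1 April 2017 is a Saturday, so the first Sunday is April 2 and the second is April 9.
1 September 2017 is a Friday, so the first Friday is September 1.
At the standard offset (UTC+12:00), 15:15 UTC + 12h = 03:15 Tarath Prefecture standard time (rolling into the next day, 23 September 2017).
The standard-time date in Tarath Prefecture, 23 September 2017, does not fall between 9 April and 1 September, so daylight saving is not in effect and Tarath Prefecture is at UTC+12:00.
15:15 UTC + 12h = 03:15 local (rolling into the next day, 23 September 2017).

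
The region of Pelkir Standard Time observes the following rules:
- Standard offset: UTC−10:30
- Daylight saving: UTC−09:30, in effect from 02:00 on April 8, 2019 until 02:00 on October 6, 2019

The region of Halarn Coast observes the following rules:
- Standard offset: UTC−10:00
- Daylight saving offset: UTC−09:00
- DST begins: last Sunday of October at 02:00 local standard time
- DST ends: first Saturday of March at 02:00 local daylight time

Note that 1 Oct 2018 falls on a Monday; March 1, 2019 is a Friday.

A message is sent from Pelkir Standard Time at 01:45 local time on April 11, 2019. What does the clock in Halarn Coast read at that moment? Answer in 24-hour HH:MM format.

Daylight saving runs 8 April – 6 October; April 11, 2019 is inside that window, so Pelkir Standard Time is at UTC−09:30.
01:45 Pelkir Standard Time + 9h30m = 11:15 UTC.
1 October 2018 is a Monday, so Sundays fall on 7, 14, 21, 28; the last is October 28.
1 March 2019 is a Friday, so the first Saturday is March 2.
At the standard offset (UTC−10:00), 11:15 UTC − 10h = 01:15 Halarn Coast standard time.
The standard-time date in Halarn Coast, April 11, 2019, does not fall between 28 October 2018 and 2 March 2019, so daylight saving is not in effect and Halarn Coast is at UTC−10:00.
11:15 UTC − 10h = 01:15 Halarn Coast.

01:15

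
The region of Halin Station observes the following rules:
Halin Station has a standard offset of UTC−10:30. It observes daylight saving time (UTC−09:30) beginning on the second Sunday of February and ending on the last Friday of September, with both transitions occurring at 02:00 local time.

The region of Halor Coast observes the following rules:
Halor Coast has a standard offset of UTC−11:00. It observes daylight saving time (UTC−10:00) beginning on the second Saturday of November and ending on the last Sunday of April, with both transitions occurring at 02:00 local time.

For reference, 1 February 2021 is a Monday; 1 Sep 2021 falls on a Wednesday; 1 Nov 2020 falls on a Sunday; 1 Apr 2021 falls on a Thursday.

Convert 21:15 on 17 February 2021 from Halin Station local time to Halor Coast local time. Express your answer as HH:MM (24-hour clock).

20:45

1 February 2021 is a Monday, so the first Sunday is February 7 and the second is February 14.
1 September 2021 is a Wednesday, so Fridays fall on 3, 10, 17, 24; the last is September 24.
17 February 2021 lies within the daylight-saving period (14 February – 24 September), so Halin Station is on daylight time, UTC−09:30.
21:15 Halin Station + 9h30m = 06:45 UTC (rolling into the next day, 18 February 2021).
1 November 2020 is a Sunday, so the first Saturday is November 7 and the second is November 14.
1 April 2021 is a Thursday, so Sundays fall on 4, 11, 18, 25; the last is April 25.
At the standard offset (UTC−11:00), 06:45 UTC − 11h = 19:45 Halor Coast standard time (rolling into the previous day, 17 February 2021).
Daylight saving runs 14 November 2020 – 25 April 2021; the standard-time date in Halor Coast, 17 February 2021, is inside that window, so Halor Coast is at UTC−10:00.
06:45 UTC − 10h = 20:45 Halor Coast (rolling into the previous day, 17 February 2021).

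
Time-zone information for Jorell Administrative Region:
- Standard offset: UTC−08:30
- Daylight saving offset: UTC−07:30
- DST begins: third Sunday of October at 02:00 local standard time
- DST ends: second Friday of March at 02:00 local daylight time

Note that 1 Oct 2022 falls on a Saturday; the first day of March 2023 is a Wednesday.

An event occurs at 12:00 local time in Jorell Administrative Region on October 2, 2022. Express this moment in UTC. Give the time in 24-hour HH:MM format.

1 October 2022 is a Saturday, so the first Sunday is October 2 and the third is October 16.
1 March 2023 is a Wednesday, so the first Friday is March 3 and the second is March 10.
October 2, 2022 does not fall between 16 October 2022 and 10 March 2023, so daylight saving is not in effect and Jorell Administrative Region is at UTC−08:30.
12:00 local + 8h30m = 20:30 UTC.

20:30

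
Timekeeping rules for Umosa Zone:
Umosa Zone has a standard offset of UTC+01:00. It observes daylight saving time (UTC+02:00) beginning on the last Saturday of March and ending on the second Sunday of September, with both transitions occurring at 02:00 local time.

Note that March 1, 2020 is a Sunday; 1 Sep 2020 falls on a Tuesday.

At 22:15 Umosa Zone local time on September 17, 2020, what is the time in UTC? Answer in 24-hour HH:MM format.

1 March 2020 is a Sunday, so Saturdays fall on 7, 14, 21, 28; the last is March 28.
1 September 2020 is a Tuesday, so the first Sunday is September 6 and the second is September 13.
September 17, 2020 is outside the daylight-saving period (28 March – 13 September), so Umosa Zone is on standard time, UTC+01:00.
22:15 local − 1h = 21:15 UTC.

21:15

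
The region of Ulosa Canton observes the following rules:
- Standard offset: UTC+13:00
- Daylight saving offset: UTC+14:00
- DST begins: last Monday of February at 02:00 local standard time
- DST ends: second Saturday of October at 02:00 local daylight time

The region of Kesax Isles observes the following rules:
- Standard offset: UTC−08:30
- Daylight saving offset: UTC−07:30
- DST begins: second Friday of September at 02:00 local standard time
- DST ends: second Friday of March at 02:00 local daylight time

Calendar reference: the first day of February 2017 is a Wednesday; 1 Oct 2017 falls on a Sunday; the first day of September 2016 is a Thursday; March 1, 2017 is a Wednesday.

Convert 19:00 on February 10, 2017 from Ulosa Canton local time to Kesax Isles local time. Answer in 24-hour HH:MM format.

1 February 2017 is a Wednesday, so Mondays fall on 6, 13, 20, 27; the last is February 27.
1 October 2017 is a Sunday, so the first Saturday is October 7 and the second is October 14.
February 10, 2017 is outside the daylight-saving period (27 February – 14 October), so Ulosa Canton is on standard time, UTC+13:00.
19:00 Ulosa Canton − 13h = 06:00 UTC.
1 September 2016 is a Thursday, so the first Friday is September 2 and the second is September 9.
1 March 2017 is a Wednesday, so the first Friday is March 3 and the second is March 10.
At the standard offset (UTC−08:30), 06:00 UTC − 8h30m = 21:30 Kesax Isles standard time (rolling into the previous day, 9 February 2017).
Daylight saving runs 9 September 2016 – 10 March 2017; the standard-time date in Kesax Isles, February 9, 2017, is inside that window, so Kesax Isles is at UTC−07:30.
06:00 UTC − 7h30m = 22:30 Kesax Isles (rolling into the previous day, 9 February 2017).

22:30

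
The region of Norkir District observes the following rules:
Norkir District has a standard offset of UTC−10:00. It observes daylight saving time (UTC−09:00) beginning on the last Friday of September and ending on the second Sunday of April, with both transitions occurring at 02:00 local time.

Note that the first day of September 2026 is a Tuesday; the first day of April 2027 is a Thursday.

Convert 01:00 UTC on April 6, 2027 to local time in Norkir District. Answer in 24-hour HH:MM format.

1 September 2026 is a Tuesday, so Fridays fall on 4, 11, 18, 25; the last is September 25.
1 April 2027 is a Thursday, so the first Sunday is April 4 and the second is April 11.
At the standard offset (UTC−10:00), 01:00 UTC − 10h = 15:00 Norkir District standard time (rolling into the previous day, 5 April 2027).
The standard-time date in Norkir District, April 5, 2027, falls between 25 September 2026 and 11 April 2027, so daylight saving is in effect and Norkir District is at UTC−09:00.
01:00 UTC − 9h = 16:00 local (rolling into the previous day, 5 April 2027).

16:00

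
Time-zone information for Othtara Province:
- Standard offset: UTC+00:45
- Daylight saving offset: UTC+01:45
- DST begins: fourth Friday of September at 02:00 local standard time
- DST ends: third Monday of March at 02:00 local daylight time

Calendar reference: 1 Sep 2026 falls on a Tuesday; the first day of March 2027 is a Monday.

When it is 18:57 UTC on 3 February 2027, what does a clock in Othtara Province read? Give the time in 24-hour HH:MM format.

1 September 2026 is a Tuesday, so the first Friday is September 4 and the fourth is September 25.
1 March 2027 is a Monday, so the first Monday is March 1 and the third is March 15.
At the standard offset (UTC+00:45), 18:57 UTC + 0h45m = 19:42 Othtara Province standard time.
Daylight saving runs 25 September 2026 – 15 March 2027; the standard-time date in Othtara Province, 3 February 2027, is inside that window, so Othtara Province is at UTC+01:45.
18:57 UTC + 1h45m = 20:42 local.

20:42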